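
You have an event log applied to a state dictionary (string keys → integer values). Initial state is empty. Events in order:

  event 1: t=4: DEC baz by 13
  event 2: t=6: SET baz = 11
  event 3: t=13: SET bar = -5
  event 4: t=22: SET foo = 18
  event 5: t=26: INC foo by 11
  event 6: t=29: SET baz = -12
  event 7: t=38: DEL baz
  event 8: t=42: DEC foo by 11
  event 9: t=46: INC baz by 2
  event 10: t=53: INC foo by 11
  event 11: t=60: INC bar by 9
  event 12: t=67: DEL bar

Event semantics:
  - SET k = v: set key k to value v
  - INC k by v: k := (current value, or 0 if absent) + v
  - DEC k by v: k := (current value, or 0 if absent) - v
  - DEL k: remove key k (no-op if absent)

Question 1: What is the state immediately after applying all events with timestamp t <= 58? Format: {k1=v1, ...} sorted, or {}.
Apply events with t <= 58 (10 events):
  after event 1 (t=4: DEC baz by 13): {baz=-13}
  after event 2 (t=6: SET baz = 11): {baz=11}
  after event 3 (t=13: SET bar = -5): {bar=-5, baz=11}
  after event 4 (t=22: SET foo = 18): {bar=-5, baz=11, foo=18}
  after event 5 (t=26: INC foo by 11): {bar=-5, baz=11, foo=29}
  after event 6 (t=29: SET baz = -12): {bar=-5, baz=-12, foo=29}
  after event 7 (t=38: DEL baz): {bar=-5, foo=29}
  after event 8 (t=42: DEC foo by 11): {bar=-5, foo=18}
  after event 9 (t=46: INC baz by 2): {bar=-5, baz=2, foo=18}
  after event 10 (t=53: INC foo by 11): {bar=-5, baz=2, foo=29}

Answer: {bar=-5, baz=2, foo=29}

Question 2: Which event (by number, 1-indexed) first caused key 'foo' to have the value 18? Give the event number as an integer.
Looking for first event where foo becomes 18:
  event 4: foo (absent) -> 18  <-- first match

Answer: 4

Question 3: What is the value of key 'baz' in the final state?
Track key 'baz' through all 12 events:
  event 1 (t=4: DEC baz by 13): baz (absent) -> -13
  event 2 (t=6: SET baz = 11): baz -13 -> 11
  event 3 (t=13: SET bar = -5): baz unchanged
  event 4 (t=22: SET foo = 18): baz unchanged
  event 5 (t=26: INC foo by 11): baz unchanged
  event 6 (t=29: SET baz = -12): baz 11 -> -12
  event 7 (t=38: DEL baz): baz -12 -> (absent)
  event 8 (t=42: DEC foo by 11): baz unchanged
  event 9 (t=46: INC baz by 2): baz (absent) -> 2
  event 10 (t=53: INC foo by 11): baz unchanged
  event 11 (t=60: INC bar by 9): baz unchanged
  event 12 (t=67: DEL bar): baz unchanged
Final: baz = 2

Answer: 2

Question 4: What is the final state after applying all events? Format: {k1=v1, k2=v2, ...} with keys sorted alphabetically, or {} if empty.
  after event 1 (t=4: DEC baz by 13): {baz=-13}
  after event 2 (t=6: SET baz = 11): {baz=11}
  after event 3 (t=13: SET bar = -5): {bar=-5, baz=11}
  after event 4 (t=22: SET foo = 18): {bar=-5, baz=11, foo=18}
  after event 5 (t=26: INC foo by 11): {bar=-5, baz=11, foo=29}
  after event 6 (t=29: SET baz = -12): {bar=-5, baz=-12, foo=29}
  after event 7 (t=38: DEL baz): {bar=-5, foo=29}
  after event 8 (t=42: DEC foo by 11): {bar=-5, foo=18}
  after event 9 (t=46: INC baz by 2): {bar=-5, baz=2, foo=18}
  after event 10 (t=53: INC foo by 11): {bar=-5, baz=2, foo=29}
  after event 11 (t=60: INC bar by 9): {bar=4, baz=2, foo=29}
  after event 12 (t=67: DEL bar): {baz=2, foo=29}

Answer: {baz=2, foo=29}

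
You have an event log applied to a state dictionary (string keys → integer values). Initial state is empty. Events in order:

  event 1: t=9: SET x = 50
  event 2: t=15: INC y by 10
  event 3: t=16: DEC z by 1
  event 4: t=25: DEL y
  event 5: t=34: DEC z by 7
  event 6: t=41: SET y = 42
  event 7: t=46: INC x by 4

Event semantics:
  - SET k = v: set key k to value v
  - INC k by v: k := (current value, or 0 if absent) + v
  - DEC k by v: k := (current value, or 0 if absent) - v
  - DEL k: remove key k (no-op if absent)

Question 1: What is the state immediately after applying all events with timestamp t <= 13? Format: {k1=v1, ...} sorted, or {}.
Answer: {x=50}

Derivation:
Apply events with t <= 13 (1 events):
  after event 1 (t=9: SET x = 50): {x=50}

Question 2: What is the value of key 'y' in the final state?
Answer: 42

Derivation:
Track key 'y' through all 7 events:
  event 1 (t=9: SET x = 50): y unchanged
  event 2 (t=15: INC y by 10): y (absent) -> 10
  event 3 (t=16: DEC z by 1): y unchanged
  event 4 (t=25: DEL y): y 10 -> (absent)
  event 5 (t=34: DEC z by 7): y unchanged
  event 6 (t=41: SET y = 42): y (absent) -> 42
  event 7 (t=46: INC x by 4): y unchanged
Final: y = 42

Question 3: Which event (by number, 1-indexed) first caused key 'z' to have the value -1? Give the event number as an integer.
Looking for first event where z becomes -1:
  event 3: z (absent) -> -1  <-- first match

Answer: 3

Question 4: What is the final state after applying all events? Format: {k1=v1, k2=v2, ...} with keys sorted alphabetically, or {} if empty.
  after event 1 (t=9: SET x = 50): {x=50}
  after event 2 (t=15: INC y by 10): {x=50, y=10}
  after event 3 (t=16: DEC z by 1): {x=50, y=10, z=-1}
  after event 4 (t=25: DEL y): {x=50, z=-1}
  after event 5 (t=34: DEC z by 7): {x=50, z=-8}
  after event 6 (t=41: SET y = 42): {x=50, y=42, z=-8}
  after event 7 (t=46: INC x by 4): {x=54, y=42, z=-8}

Answer: {x=54, y=42, z=-8}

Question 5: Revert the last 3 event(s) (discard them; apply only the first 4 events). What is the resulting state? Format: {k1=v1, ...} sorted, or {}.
Keep first 4 events (discard last 3):
  after event 1 (t=9: SET x = 50): {x=50}
  after event 2 (t=15: INC y by 10): {x=50, y=10}
  after event 3 (t=16: DEC z by 1): {x=50, y=10, z=-1}
  after event 4 (t=25: DEL y): {x=50, z=-1}

Answer: {x=50, z=-1}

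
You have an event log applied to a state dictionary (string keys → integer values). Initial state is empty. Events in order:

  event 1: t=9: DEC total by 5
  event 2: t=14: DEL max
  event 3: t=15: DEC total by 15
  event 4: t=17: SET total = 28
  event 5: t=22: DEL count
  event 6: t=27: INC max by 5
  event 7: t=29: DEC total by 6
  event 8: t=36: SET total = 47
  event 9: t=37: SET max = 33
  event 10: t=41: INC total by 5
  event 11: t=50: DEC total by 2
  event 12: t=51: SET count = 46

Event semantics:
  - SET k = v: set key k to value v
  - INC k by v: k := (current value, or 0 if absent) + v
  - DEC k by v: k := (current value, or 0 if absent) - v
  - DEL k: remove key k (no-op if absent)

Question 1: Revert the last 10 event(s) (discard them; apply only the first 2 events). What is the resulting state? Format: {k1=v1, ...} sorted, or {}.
Keep first 2 events (discard last 10):
  after event 1 (t=9: DEC total by 5): {total=-5}
  after event 2 (t=14: DEL max): {total=-5}

Answer: {total=-5}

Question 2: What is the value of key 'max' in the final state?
Answer: 33

Derivation:
Track key 'max' through all 12 events:
  event 1 (t=9: DEC total by 5): max unchanged
  event 2 (t=14: DEL max): max (absent) -> (absent)
  event 3 (t=15: DEC total by 15): max unchanged
  event 4 (t=17: SET total = 28): max unchanged
  event 5 (t=22: DEL count): max unchanged
  event 6 (t=27: INC max by 5): max (absent) -> 5
  event 7 (t=29: DEC total by 6): max unchanged
  event 8 (t=36: SET total = 47): max unchanged
  event 9 (t=37: SET max = 33): max 5 -> 33
  event 10 (t=41: INC total by 5): max unchanged
  event 11 (t=50: DEC total by 2): max unchanged
  event 12 (t=51: SET count = 46): max unchanged
Final: max = 33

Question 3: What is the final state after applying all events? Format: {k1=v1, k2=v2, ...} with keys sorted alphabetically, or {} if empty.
Answer: {count=46, max=33, total=50}

Derivation:
  after event 1 (t=9: DEC total by 5): {total=-5}
  after event 2 (t=14: DEL max): {total=-5}
  after event 3 (t=15: DEC total by 15): {total=-20}
  after event 4 (t=17: SET total = 28): {total=28}
  after event 5 (t=22: DEL count): {total=28}
  after event 6 (t=27: INC max by 5): {max=5, total=28}
  after event 7 (t=29: DEC total by 6): {max=5, total=22}
  after event 8 (t=36: SET total = 47): {max=5, total=47}
  after event 9 (t=37: SET max = 33): {max=33, total=47}
  after event 10 (t=41: INC total by 5): {max=33, total=52}
  after event 11 (t=50: DEC total by 2): {max=33, total=50}
  after event 12 (t=51: SET count = 46): {count=46, max=33, total=50}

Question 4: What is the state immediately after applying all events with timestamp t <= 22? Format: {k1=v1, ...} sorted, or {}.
Apply events with t <= 22 (5 events):
  after event 1 (t=9: DEC total by 5): {total=-5}
  after event 2 (t=14: DEL max): {total=-5}
  after event 3 (t=15: DEC total by 15): {total=-20}
  after event 4 (t=17: SET total = 28): {total=28}
  after event 5 (t=22: DEL count): {total=28}

Answer: {total=28}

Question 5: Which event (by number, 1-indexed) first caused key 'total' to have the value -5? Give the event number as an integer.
Looking for first event where total becomes -5:
  event 1: total (absent) -> -5  <-- first match

Answer: 1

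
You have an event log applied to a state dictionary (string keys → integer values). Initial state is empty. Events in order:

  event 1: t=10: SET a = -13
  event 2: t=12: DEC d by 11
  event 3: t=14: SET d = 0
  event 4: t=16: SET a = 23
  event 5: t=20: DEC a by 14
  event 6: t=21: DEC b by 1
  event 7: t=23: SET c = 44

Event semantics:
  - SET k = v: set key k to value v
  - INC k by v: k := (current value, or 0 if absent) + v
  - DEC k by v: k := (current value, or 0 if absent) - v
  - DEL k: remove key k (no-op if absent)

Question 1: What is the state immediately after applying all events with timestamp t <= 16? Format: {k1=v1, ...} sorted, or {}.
Apply events with t <= 16 (4 events):
  after event 1 (t=10: SET a = -13): {a=-13}
  after event 2 (t=12: DEC d by 11): {a=-13, d=-11}
  after event 3 (t=14: SET d = 0): {a=-13, d=0}
  after event 4 (t=16: SET a = 23): {a=23, d=0}

Answer: {a=23, d=0}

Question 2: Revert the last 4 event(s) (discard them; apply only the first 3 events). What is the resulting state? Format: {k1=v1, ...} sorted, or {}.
Answer: {a=-13, d=0}

Derivation:
Keep first 3 events (discard last 4):
  after event 1 (t=10: SET a = -13): {a=-13}
  after event 2 (t=12: DEC d by 11): {a=-13, d=-11}
  after event 3 (t=14: SET d = 0): {a=-13, d=0}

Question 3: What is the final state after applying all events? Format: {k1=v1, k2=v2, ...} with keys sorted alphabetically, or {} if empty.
  after event 1 (t=10: SET a = -13): {a=-13}
  after event 2 (t=12: DEC d by 11): {a=-13, d=-11}
  after event 3 (t=14: SET d = 0): {a=-13, d=0}
  after event 4 (t=16: SET a = 23): {a=23, d=0}
  after event 5 (t=20: DEC a by 14): {a=9, d=0}
  after event 6 (t=21: DEC b by 1): {a=9, b=-1, d=0}
  after event 7 (t=23: SET c = 44): {a=9, b=-1, c=44, d=0}

Answer: {a=9, b=-1, c=44, d=0}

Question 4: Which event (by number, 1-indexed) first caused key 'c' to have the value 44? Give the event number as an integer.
Looking for first event where c becomes 44:
  event 7: c (absent) -> 44  <-- first match

Answer: 7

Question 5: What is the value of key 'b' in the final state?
Track key 'b' through all 7 events:
  event 1 (t=10: SET a = -13): b unchanged
  event 2 (t=12: DEC d by 11): b unchanged
  event 3 (t=14: SET d = 0): b unchanged
  event 4 (t=16: SET a = 23): b unchanged
  event 5 (t=20: DEC a by 14): b unchanged
  event 6 (t=21: DEC b by 1): b (absent) -> -1
  event 7 (t=23: SET c = 44): b unchanged
Final: b = -1

Answer: -1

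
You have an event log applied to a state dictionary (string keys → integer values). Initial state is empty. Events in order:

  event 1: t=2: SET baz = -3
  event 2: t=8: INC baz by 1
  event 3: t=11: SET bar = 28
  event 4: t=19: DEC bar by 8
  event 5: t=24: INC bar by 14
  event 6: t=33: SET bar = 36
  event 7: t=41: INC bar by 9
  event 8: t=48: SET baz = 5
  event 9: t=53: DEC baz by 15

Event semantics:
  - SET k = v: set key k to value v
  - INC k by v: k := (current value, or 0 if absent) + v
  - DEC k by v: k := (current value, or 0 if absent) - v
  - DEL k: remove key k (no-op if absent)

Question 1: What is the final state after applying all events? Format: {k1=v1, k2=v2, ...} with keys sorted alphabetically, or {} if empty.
Answer: {bar=45, baz=-10}

Derivation:
  after event 1 (t=2: SET baz = -3): {baz=-3}
  after event 2 (t=8: INC baz by 1): {baz=-2}
  after event 3 (t=11: SET bar = 28): {bar=28, baz=-2}
  after event 4 (t=19: DEC bar by 8): {bar=20, baz=-2}
  after event 5 (t=24: INC bar by 14): {bar=34, baz=-2}
  after event 6 (t=33: SET bar = 36): {bar=36, baz=-2}
  after event 7 (t=41: INC bar by 9): {bar=45, baz=-2}
  after event 8 (t=48: SET baz = 5): {bar=45, baz=5}
  after event 9 (t=53: DEC baz by 15): {bar=45, baz=-10}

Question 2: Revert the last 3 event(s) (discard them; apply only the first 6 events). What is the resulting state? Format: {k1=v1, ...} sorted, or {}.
Keep first 6 events (discard last 3):
  after event 1 (t=2: SET baz = -3): {baz=-3}
  after event 2 (t=8: INC baz by 1): {baz=-2}
  after event 3 (t=11: SET bar = 28): {bar=28, baz=-2}
  after event 4 (t=19: DEC bar by 8): {bar=20, baz=-2}
  after event 5 (t=24: INC bar by 14): {bar=34, baz=-2}
  after event 6 (t=33: SET bar = 36): {bar=36, baz=-2}

Answer: {bar=36, baz=-2}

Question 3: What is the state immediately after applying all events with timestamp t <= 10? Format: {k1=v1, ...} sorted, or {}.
Answer: {baz=-2}

Derivation:
Apply events with t <= 10 (2 events):
  after event 1 (t=2: SET baz = -3): {baz=-3}
  after event 2 (t=8: INC baz by 1): {baz=-2}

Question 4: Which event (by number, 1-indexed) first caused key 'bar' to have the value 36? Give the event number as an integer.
Answer: 6

Derivation:
Looking for first event where bar becomes 36:
  event 3: bar = 28
  event 4: bar = 20
  event 5: bar = 34
  event 6: bar 34 -> 36  <-- first match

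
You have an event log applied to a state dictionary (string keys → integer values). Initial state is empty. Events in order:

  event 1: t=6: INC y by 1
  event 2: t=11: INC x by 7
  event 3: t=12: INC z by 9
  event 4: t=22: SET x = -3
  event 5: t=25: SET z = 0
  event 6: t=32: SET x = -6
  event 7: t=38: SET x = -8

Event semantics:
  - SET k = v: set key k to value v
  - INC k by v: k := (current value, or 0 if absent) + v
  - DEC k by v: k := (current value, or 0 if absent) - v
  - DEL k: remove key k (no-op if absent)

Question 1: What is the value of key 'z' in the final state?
Track key 'z' through all 7 events:
  event 1 (t=6: INC y by 1): z unchanged
  event 2 (t=11: INC x by 7): z unchanged
  event 3 (t=12: INC z by 9): z (absent) -> 9
  event 4 (t=22: SET x = -3): z unchanged
  event 5 (t=25: SET z = 0): z 9 -> 0
  event 6 (t=32: SET x = -6): z unchanged
  event 7 (t=38: SET x = -8): z unchanged
Final: z = 0

Answer: 0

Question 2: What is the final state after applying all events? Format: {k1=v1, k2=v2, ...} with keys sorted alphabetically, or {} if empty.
Answer: {x=-8, y=1, z=0}

Derivation:
  after event 1 (t=6: INC y by 1): {y=1}
  after event 2 (t=11: INC x by 7): {x=7, y=1}
  after event 3 (t=12: INC z by 9): {x=7, y=1, z=9}
  after event 4 (t=22: SET x = -3): {x=-3, y=1, z=9}
  after event 5 (t=25: SET z = 0): {x=-3, y=1, z=0}
  after event 6 (t=32: SET x = -6): {x=-6, y=1, z=0}
  after event 7 (t=38: SET x = -8): {x=-8, y=1, z=0}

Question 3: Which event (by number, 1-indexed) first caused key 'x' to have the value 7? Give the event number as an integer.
Answer: 2

Derivation:
Looking for first event where x becomes 7:
  event 2: x (absent) -> 7  <-- first match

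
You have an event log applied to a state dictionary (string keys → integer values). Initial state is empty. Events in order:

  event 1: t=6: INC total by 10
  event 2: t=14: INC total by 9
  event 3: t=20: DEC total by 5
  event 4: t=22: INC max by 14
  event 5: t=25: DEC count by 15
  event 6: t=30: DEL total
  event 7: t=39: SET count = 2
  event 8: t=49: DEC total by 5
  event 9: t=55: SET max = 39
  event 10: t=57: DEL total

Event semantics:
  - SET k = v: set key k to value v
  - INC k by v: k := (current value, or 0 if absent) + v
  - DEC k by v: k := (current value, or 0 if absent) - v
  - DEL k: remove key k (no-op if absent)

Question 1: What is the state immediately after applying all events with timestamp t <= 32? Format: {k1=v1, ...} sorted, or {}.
Apply events with t <= 32 (6 events):
  after event 1 (t=6: INC total by 10): {total=10}
  after event 2 (t=14: INC total by 9): {total=19}
  after event 3 (t=20: DEC total by 5): {total=14}
  after event 4 (t=22: INC max by 14): {max=14, total=14}
  after event 5 (t=25: DEC count by 15): {count=-15, max=14, total=14}
  after event 6 (t=30: DEL total): {count=-15, max=14}

Answer: {count=-15, max=14}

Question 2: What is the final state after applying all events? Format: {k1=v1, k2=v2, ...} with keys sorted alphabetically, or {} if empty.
Answer: {count=2, max=39}

Derivation:
  after event 1 (t=6: INC total by 10): {total=10}
  after event 2 (t=14: INC total by 9): {total=19}
  after event 3 (t=20: DEC total by 5): {total=14}
  after event 4 (t=22: INC max by 14): {max=14, total=14}
  after event 5 (t=25: DEC count by 15): {count=-15, max=14, total=14}
  after event 6 (t=30: DEL total): {count=-15, max=14}
  after event 7 (t=39: SET count = 2): {count=2, max=14}
  after event 8 (t=49: DEC total by 5): {count=2, max=14, total=-5}
  after event 9 (t=55: SET max = 39): {count=2, max=39, total=-5}
  after event 10 (t=57: DEL total): {count=2, max=39}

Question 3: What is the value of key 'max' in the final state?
Answer: 39

Derivation:
Track key 'max' through all 10 events:
  event 1 (t=6: INC total by 10): max unchanged
  event 2 (t=14: INC total by 9): max unchanged
  event 3 (t=20: DEC total by 5): max unchanged
  event 4 (t=22: INC max by 14): max (absent) -> 14
  event 5 (t=25: DEC count by 15): max unchanged
  event 6 (t=30: DEL total): max unchanged
  event 7 (t=39: SET count = 2): max unchanged
  event 8 (t=49: DEC total by 5): max unchanged
  event 9 (t=55: SET max = 39): max 14 -> 39
  event 10 (t=57: DEL total): max unchanged
Final: max = 39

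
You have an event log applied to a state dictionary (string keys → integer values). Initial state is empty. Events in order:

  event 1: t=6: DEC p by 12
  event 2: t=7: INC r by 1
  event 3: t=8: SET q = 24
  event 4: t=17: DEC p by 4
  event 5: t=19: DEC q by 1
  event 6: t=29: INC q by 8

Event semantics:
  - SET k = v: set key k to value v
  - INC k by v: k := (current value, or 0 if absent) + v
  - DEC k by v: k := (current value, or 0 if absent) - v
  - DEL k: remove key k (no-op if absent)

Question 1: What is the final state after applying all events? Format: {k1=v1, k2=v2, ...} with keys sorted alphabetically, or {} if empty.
  after event 1 (t=6: DEC p by 12): {p=-12}
  after event 2 (t=7: INC r by 1): {p=-12, r=1}
  after event 3 (t=8: SET q = 24): {p=-12, q=24, r=1}
  after event 4 (t=17: DEC p by 4): {p=-16, q=24, r=1}
  after event 5 (t=19: DEC q by 1): {p=-16, q=23, r=1}
  after event 6 (t=29: INC q by 8): {p=-16, q=31, r=1}

Answer: {p=-16, q=31, r=1}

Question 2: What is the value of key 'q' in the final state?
Track key 'q' through all 6 events:
  event 1 (t=6: DEC p by 12): q unchanged
  event 2 (t=7: INC r by 1): q unchanged
  event 3 (t=8: SET q = 24): q (absent) -> 24
  event 4 (t=17: DEC p by 4): q unchanged
  event 5 (t=19: DEC q by 1): q 24 -> 23
  event 6 (t=29: INC q by 8): q 23 -> 31
Final: q = 31

Answer: 31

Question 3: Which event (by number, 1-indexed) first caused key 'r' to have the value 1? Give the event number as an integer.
Answer: 2

Derivation:
Looking for first event where r becomes 1:
  event 2: r (absent) -> 1  <-- first match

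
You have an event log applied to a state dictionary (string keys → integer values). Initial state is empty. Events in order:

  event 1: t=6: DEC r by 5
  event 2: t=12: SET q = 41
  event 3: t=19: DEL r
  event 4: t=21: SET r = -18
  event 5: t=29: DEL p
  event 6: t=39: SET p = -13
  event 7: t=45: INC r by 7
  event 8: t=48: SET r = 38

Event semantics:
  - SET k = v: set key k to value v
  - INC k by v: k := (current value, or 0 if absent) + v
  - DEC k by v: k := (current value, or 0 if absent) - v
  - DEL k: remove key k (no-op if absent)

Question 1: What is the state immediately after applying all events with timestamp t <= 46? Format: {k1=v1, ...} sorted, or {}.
Apply events with t <= 46 (7 events):
  after event 1 (t=6: DEC r by 5): {r=-5}
  after event 2 (t=12: SET q = 41): {q=41, r=-5}
  after event 3 (t=19: DEL r): {q=41}
  after event 4 (t=21: SET r = -18): {q=41, r=-18}
  after event 5 (t=29: DEL p): {q=41, r=-18}
  after event 6 (t=39: SET p = -13): {p=-13, q=41, r=-18}
  after event 7 (t=45: INC r by 7): {p=-13, q=41, r=-11}

Answer: {p=-13, q=41, r=-11}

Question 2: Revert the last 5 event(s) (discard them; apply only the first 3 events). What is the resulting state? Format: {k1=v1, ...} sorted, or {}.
Keep first 3 events (discard last 5):
  after event 1 (t=6: DEC r by 5): {r=-5}
  after event 2 (t=12: SET q = 41): {q=41, r=-5}
  after event 3 (t=19: DEL r): {q=41}

Answer: {q=41}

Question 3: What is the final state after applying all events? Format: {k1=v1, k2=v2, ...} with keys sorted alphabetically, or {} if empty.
  after event 1 (t=6: DEC r by 5): {r=-5}
  after event 2 (t=12: SET q = 41): {q=41, r=-5}
  after event 3 (t=19: DEL r): {q=41}
  after event 4 (t=21: SET r = -18): {q=41, r=-18}
  after event 5 (t=29: DEL p): {q=41, r=-18}
  after event 6 (t=39: SET p = -13): {p=-13, q=41, r=-18}
  after event 7 (t=45: INC r by 7): {p=-13, q=41, r=-11}
  after event 8 (t=48: SET r = 38): {p=-13, q=41, r=38}

Answer: {p=-13, q=41, r=38}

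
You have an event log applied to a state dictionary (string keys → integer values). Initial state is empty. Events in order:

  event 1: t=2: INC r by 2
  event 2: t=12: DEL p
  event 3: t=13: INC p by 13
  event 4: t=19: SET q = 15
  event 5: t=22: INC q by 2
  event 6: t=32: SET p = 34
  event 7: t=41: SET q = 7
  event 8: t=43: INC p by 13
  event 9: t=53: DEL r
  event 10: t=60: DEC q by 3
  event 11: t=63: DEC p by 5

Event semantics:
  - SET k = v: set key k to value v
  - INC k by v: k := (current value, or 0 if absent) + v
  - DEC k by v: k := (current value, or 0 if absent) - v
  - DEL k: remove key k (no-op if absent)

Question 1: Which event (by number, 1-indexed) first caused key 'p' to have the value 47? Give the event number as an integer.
Answer: 8

Derivation:
Looking for first event where p becomes 47:
  event 3: p = 13
  event 4: p = 13
  event 5: p = 13
  event 6: p = 34
  event 7: p = 34
  event 8: p 34 -> 47  <-- first match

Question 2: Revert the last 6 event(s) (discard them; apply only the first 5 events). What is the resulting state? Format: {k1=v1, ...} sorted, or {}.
Answer: {p=13, q=17, r=2}

Derivation:
Keep first 5 events (discard last 6):
  after event 1 (t=2: INC r by 2): {r=2}
  after event 2 (t=12: DEL p): {r=2}
  after event 3 (t=13: INC p by 13): {p=13, r=2}
  after event 4 (t=19: SET q = 15): {p=13, q=15, r=2}
  after event 5 (t=22: INC q by 2): {p=13, q=17, r=2}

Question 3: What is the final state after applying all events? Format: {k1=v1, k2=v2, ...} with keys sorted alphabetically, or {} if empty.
  after event 1 (t=2: INC r by 2): {r=2}
  after event 2 (t=12: DEL p): {r=2}
  after event 3 (t=13: INC p by 13): {p=13, r=2}
  after event 4 (t=19: SET q = 15): {p=13, q=15, r=2}
  after event 5 (t=22: INC q by 2): {p=13, q=17, r=2}
  after event 6 (t=32: SET p = 34): {p=34, q=17, r=2}
  after event 7 (t=41: SET q = 7): {p=34, q=7, r=2}
  after event 8 (t=43: INC p by 13): {p=47, q=7, r=2}
  after event 9 (t=53: DEL r): {p=47, q=7}
  after event 10 (t=60: DEC q by 3): {p=47, q=4}
  after event 11 (t=63: DEC p by 5): {p=42, q=4}

Answer: {p=42, q=4}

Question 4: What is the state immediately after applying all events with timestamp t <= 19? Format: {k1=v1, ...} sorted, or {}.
Answer: {p=13, q=15, r=2}

Derivation:
Apply events with t <= 19 (4 events):
  after event 1 (t=2: INC r by 2): {r=2}
  after event 2 (t=12: DEL p): {r=2}
  after event 3 (t=13: INC p by 13): {p=13, r=2}
  after event 4 (t=19: SET q = 15): {p=13, q=15, r=2}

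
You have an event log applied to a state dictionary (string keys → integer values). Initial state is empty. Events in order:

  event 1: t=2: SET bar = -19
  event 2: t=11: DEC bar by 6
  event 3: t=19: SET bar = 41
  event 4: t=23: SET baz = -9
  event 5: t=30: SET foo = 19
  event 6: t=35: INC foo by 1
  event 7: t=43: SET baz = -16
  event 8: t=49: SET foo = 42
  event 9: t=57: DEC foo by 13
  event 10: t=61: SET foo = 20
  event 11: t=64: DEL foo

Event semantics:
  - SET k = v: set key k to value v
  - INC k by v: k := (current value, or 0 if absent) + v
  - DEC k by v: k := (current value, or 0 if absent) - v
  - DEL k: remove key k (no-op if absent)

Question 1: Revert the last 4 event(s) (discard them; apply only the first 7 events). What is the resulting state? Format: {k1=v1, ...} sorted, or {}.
Keep first 7 events (discard last 4):
  after event 1 (t=2: SET bar = -19): {bar=-19}
  after event 2 (t=11: DEC bar by 6): {bar=-25}
  after event 3 (t=19: SET bar = 41): {bar=41}
  after event 4 (t=23: SET baz = -9): {bar=41, baz=-9}
  after event 5 (t=30: SET foo = 19): {bar=41, baz=-9, foo=19}
  after event 6 (t=35: INC foo by 1): {bar=41, baz=-9, foo=20}
  after event 7 (t=43: SET baz = -16): {bar=41, baz=-16, foo=20}

Answer: {bar=41, baz=-16, foo=20}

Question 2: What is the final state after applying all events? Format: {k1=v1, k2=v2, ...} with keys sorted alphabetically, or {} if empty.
  after event 1 (t=2: SET bar = -19): {bar=-19}
  after event 2 (t=11: DEC bar by 6): {bar=-25}
  after event 3 (t=19: SET bar = 41): {bar=41}
  after event 4 (t=23: SET baz = -9): {bar=41, baz=-9}
  after event 5 (t=30: SET foo = 19): {bar=41, baz=-9, foo=19}
  after event 6 (t=35: INC foo by 1): {bar=41, baz=-9, foo=20}
  after event 7 (t=43: SET baz = -16): {bar=41, baz=-16, foo=20}
  after event 8 (t=49: SET foo = 42): {bar=41, baz=-16, foo=42}
  after event 9 (t=57: DEC foo by 13): {bar=41, baz=-16, foo=29}
  after event 10 (t=61: SET foo = 20): {bar=41, baz=-16, foo=20}
  after event 11 (t=64: DEL foo): {bar=41, baz=-16}

Answer: {bar=41, baz=-16}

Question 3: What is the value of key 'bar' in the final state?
Answer: 41

Derivation:
Track key 'bar' through all 11 events:
  event 1 (t=2: SET bar = -19): bar (absent) -> -19
  event 2 (t=11: DEC bar by 6): bar -19 -> -25
  event 3 (t=19: SET bar = 41): bar -25 -> 41
  event 4 (t=23: SET baz = -9): bar unchanged
  event 5 (t=30: SET foo = 19): bar unchanged
  event 6 (t=35: INC foo by 1): bar unchanged
  event 7 (t=43: SET baz = -16): bar unchanged
  event 8 (t=49: SET foo = 42): bar unchanged
  event 9 (t=57: DEC foo by 13): bar unchanged
  event 10 (t=61: SET foo = 20): bar unchanged
  event 11 (t=64: DEL foo): bar unchanged
Final: bar = 41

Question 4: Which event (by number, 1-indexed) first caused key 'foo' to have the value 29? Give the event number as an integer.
Looking for first event where foo becomes 29:
  event 5: foo = 19
  event 6: foo = 20
  event 7: foo = 20
  event 8: foo = 42
  event 9: foo 42 -> 29  <-- first match

Answer: 9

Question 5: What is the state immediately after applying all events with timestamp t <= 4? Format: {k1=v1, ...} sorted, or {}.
Apply events with t <= 4 (1 events):
  after event 1 (t=2: SET bar = -19): {bar=-19}

Answer: {bar=-19}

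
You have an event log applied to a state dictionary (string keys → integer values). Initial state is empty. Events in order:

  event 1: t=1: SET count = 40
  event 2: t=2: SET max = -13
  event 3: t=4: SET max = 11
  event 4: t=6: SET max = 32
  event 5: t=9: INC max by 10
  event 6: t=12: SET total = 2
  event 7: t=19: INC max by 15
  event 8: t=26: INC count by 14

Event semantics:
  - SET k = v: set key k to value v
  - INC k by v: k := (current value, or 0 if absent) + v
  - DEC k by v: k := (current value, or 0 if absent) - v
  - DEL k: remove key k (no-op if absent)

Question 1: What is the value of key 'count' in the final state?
Track key 'count' through all 8 events:
  event 1 (t=1: SET count = 40): count (absent) -> 40
  event 2 (t=2: SET max = -13): count unchanged
  event 3 (t=4: SET max = 11): count unchanged
  event 4 (t=6: SET max = 32): count unchanged
  event 5 (t=9: INC max by 10): count unchanged
  event 6 (t=12: SET total = 2): count unchanged
  event 7 (t=19: INC max by 15): count unchanged
  event 8 (t=26: INC count by 14): count 40 -> 54
Final: count = 54

Answer: 54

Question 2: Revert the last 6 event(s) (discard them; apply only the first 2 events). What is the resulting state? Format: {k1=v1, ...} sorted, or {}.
Answer: {count=40, max=-13}

Derivation:
Keep first 2 events (discard last 6):
  after event 1 (t=1: SET count = 40): {count=40}
  after event 2 (t=2: SET max = -13): {count=40, max=-13}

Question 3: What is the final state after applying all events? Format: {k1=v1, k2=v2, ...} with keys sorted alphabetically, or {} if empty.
Answer: {count=54, max=57, total=2}

Derivation:
  after event 1 (t=1: SET count = 40): {count=40}
  after event 2 (t=2: SET max = -13): {count=40, max=-13}
  after event 3 (t=4: SET max = 11): {count=40, max=11}
  after event 4 (t=6: SET max = 32): {count=40, max=32}
  after event 5 (t=9: INC max by 10): {count=40, max=42}
  after event 6 (t=12: SET total = 2): {count=40, max=42, total=2}
  after event 7 (t=19: INC max by 15): {count=40, max=57, total=2}
  after event 8 (t=26: INC count by 14): {count=54, max=57, total=2}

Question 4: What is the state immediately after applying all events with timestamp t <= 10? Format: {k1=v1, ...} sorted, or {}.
Answer: {count=40, max=42}

Derivation:
Apply events with t <= 10 (5 events):
  after event 1 (t=1: SET count = 40): {count=40}
  after event 2 (t=2: SET max = -13): {count=40, max=-13}
  after event 3 (t=4: SET max = 11): {count=40, max=11}
  after event 4 (t=6: SET max = 32): {count=40, max=32}
  after event 5 (t=9: INC max by 10): {count=40, max=42}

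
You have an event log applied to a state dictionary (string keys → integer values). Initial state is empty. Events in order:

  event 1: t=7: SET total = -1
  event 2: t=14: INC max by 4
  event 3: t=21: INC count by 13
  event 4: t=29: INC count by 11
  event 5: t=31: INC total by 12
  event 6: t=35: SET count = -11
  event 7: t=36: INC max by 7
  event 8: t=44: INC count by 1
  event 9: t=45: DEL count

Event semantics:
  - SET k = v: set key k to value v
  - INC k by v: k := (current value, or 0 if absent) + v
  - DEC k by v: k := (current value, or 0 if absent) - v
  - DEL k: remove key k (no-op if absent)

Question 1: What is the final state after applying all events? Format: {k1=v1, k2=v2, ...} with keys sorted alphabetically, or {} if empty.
  after event 1 (t=7: SET total = -1): {total=-1}
  after event 2 (t=14: INC max by 4): {max=4, total=-1}
  after event 3 (t=21: INC count by 13): {count=13, max=4, total=-1}
  after event 4 (t=29: INC count by 11): {count=24, max=4, total=-1}
  after event 5 (t=31: INC total by 12): {count=24, max=4, total=11}
  after event 6 (t=35: SET count = -11): {count=-11, max=4, total=11}
  after event 7 (t=36: INC max by 7): {count=-11, max=11, total=11}
  after event 8 (t=44: INC count by 1): {count=-10, max=11, total=11}
  after event 9 (t=45: DEL count): {max=11, total=11}

Answer: {max=11, total=11}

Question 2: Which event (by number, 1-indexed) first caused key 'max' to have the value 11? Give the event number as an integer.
Looking for first event where max becomes 11:
  event 2: max = 4
  event 3: max = 4
  event 4: max = 4
  event 5: max = 4
  event 6: max = 4
  event 7: max 4 -> 11  <-- first match

Answer: 7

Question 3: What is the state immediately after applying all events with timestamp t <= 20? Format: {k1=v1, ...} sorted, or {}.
Apply events with t <= 20 (2 events):
  after event 1 (t=7: SET total = -1): {total=-1}
  after event 2 (t=14: INC max by 4): {max=4, total=-1}

Answer: {max=4, total=-1}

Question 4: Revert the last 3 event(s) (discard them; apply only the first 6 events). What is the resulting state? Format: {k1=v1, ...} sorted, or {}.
Keep first 6 events (discard last 3):
  after event 1 (t=7: SET total = -1): {total=-1}
  after event 2 (t=14: INC max by 4): {max=4, total=-1}
  after event 3 (t=21: INC count by 13): {count=13, max=4, total=-1}
  after event 4 (t=29: INC count by 11): {count=24, max=4, total=-1}
  after event 5 (t=31: INC total by 12): {count=24, max=4, total=11}
  after event 6 (t=35: SET count = -11): {count=-11, max=4, total=11}

Answer: {count=-11, max=4, total=11}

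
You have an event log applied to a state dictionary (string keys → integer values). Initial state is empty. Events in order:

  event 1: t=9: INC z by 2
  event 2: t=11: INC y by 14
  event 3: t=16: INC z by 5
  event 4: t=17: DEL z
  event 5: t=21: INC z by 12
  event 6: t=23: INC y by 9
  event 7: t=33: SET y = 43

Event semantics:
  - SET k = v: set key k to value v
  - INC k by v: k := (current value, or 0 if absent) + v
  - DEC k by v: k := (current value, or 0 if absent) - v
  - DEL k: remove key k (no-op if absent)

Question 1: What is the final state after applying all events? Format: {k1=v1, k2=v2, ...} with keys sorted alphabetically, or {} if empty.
  after event 1 (t=9: INC z by 2): {z=2}
  after event 2 (t=11: INC y by 14): {y=14, z=2}
  after event 3 (t=16: INC z by 5): {y=14, z=7}
  after event 4 (t=17: DEL z): {y=14}
  after event 5 (t=21: INC z by 12): {y=14, z=12}
  after event 6 (t=23: INC y by 9): {y=23, z=12}
  after event 7 (t=33: SET y = 43): {y=43, z=12}

Answer: {y=43, z=12}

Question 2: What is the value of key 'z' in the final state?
Track key 'z' through all 7 events:
  event 1 (t=9: INC z by 2): z (absent) -> 2
  event 2 (t=11: INC y by 14): z unchanged
  event 3 (t=16: INC z by 5): z 2 -> 7
  event 4 (t=17: DEL z): z 7 -> (absent)
  event 5 (t=21: INC z by 12): z (absent) -> 12
  event 6 (t=23: INC y by 9): z unchanged
  event 7 (t=33: SET y = 43): z unchanged
Final: z = 12

Answer: 12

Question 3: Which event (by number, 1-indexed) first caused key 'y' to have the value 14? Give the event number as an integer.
Looking for first event where y becomes 14:
  event 2: y (absent) -> 14  <-- first match

Answer: 2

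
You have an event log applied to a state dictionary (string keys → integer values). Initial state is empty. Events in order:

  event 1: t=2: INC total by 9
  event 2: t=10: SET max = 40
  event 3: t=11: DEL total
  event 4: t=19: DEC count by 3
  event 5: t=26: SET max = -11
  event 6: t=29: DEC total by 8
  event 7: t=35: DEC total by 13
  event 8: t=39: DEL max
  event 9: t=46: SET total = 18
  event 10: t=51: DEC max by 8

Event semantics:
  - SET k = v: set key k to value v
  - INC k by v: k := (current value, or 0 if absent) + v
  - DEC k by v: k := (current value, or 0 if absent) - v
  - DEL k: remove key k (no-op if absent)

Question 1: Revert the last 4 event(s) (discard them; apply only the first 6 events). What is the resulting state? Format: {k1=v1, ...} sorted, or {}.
Keep first 6 events (discard last 4):
  after event 1 (t=2: INC total by 9): {total=9}
  after event 2 (t=10: SET max = 40): {max=40, total=9}
  after event 3 (t=11: DEL total): {max=40}
  after event 4 (t=19: DEC count by 3): {count=-3, max=40}
  after event 5 (t=26: SET max = -11): {count=-3, max=-11}
  after event 6 (t=29: DEC total by 8): {count=-3, max=-11, total=-8}

Answer: {count=-3, max=-11, total=-8}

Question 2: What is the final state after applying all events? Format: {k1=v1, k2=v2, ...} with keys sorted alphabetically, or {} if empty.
Answer: {count=-3, max=-8, total=18}

Derivation:
  after event 1 (t=2: INC total by 9): {total=9}
  after event 2 (t=10: SET max = 40): {max=40, total=9}
  after event 3 (t=11: DEL total): {max=40}
  after event 4 (t=19: DEC count by 3): {count=-3, max=40}
  after event 5 (t=26: SET max = -11): {count=-3, max=-11}
  after event 6 (t=29: DEC total by 8): {count=-3, max=-11, total=-8}
  after event 7 (t=35: DEC total by 13): {count=-3, max=-11, total=-21}
  after event 8 (t=39: DEL max): {count=-3, total=-21}
  after event 9 (t=46: SET total = 18): {count=-3, total=18}
  after event 10 (t=51: DEC max by 8): {count=-3, max=-8, total=18}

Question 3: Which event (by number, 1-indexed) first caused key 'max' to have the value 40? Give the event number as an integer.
Looking for first event where max becomes 40:
  event 2: max (absent) -> 40  <-- first match

Answer: 2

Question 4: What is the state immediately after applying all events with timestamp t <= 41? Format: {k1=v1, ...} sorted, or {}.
Answer: {count=-3, total=-21}

Derivation:
Apply events with t <= 41 (8 events):
  after event 1 (t=2: INC total by 9): {total=9}
  after event 2 (t=10: SET max = 40): {max=40, total=9}
  after event 3 (t=11: DEL total): {max=40}
  after event 4 (t=19: DEC count by 3): {count=-3, max=40}
  after event 5 (t=26: SET max = -11): {count=-3, max=-11}
  after event 6 (t=29: DEC total by 8): {count=-3, max=-11, total=-8}
  after event 7 (t=35: DEC total by 13): {count=-3, max=-11, total=-21}
  after event 8 (t=39: DEL max): {count=-3, total=-21}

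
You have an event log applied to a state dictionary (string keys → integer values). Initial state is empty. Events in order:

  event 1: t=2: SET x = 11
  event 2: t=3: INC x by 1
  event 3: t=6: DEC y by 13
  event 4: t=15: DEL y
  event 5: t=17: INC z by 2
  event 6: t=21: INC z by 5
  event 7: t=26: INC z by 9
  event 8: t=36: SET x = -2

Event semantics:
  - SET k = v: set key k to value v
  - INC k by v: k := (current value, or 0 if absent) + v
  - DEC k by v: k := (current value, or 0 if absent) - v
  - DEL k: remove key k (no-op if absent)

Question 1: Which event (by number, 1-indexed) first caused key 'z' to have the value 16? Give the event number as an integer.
Looking for first event where z becomes 16:
  event 5: z = 2
  event 6: z = 7
  event 7: z 7 -> 16  <-- first match

Answer: 7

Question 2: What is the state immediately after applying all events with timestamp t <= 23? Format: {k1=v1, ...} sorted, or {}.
Answer: {x=12, z=7}

Derivation:
Apply events with t <= 23 (6 events):
  after event 1 (t=2: SET x = 11): {x=11}
  after event 2 (t=3: INC x by 1): {x=12}
  after event 3 (t=6: DEC y by 13): {x=12, y=-13}
  after event 4 (t=15: DEL y): {x=12}
  after event 5 (t=17: INC z by 2): {x=12, z=2}
  after event 6 (t=21: INC z by 5): {x=12, z=7}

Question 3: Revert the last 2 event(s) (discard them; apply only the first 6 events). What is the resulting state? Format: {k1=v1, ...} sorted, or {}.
Keep first 6 events (discard last 2):
  after event 1 (t=2: SET x = 11): {x=11}
  after event 2 (t=3: INC x by 1): {x=12}
  after event 3 (t=6: DEC y by 13): {x=12, y=-13}
  after event 4 (t=15: DEL y): {x=12}
  after event 5 (t=17: INC z by 2): {x=12, z=2}
  after event 6 (t=21: INC z by 5): {x=12, z=7}

Answer: {x=12, z=7}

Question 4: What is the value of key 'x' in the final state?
Track key 'x' through all 8 events:
  event 1 (t=2: SET x = 11): x (absent) -> 11
  event 2 (t=3: INC x by 1): x 11 -> 12
  event 3 (t=6: DEC y by 13): x unchanged
  event 4 (t=15: DEL y): x unchanged
  event 5 (t=17: INC z by 2): x unchanged
  event 6 (t=21: INC z by 5): x unchanged
  event 7 (t=26: INC z by 9): x unchanged
  event 8 (t=36: SET x = -2): x 12 -> -2
Final: x = -2

Answer: -2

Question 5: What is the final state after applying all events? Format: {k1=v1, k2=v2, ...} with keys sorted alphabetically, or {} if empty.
Answer: {x=-2, z=16}

Derivation:
  after event 1 (t=2: SET x = 11): {x=11}
  after event 2 (t=3: INC x by 1): {x=12}
  after event 3 (t=6: DEC y by 13): {x=12, y=-13}
  after event 4 (t=15: DEL y): {x=12}
  after event 5 (t=17: INC z by 2): {x=12, z=2}
  after event 6 (t=21: INC z by 5): {x=12, z=7}
  after event 7 (t=26: INC z by 9): {x=12, z=16}
  after event 8 (t=36: SET x = -2): {x=-2, z=16}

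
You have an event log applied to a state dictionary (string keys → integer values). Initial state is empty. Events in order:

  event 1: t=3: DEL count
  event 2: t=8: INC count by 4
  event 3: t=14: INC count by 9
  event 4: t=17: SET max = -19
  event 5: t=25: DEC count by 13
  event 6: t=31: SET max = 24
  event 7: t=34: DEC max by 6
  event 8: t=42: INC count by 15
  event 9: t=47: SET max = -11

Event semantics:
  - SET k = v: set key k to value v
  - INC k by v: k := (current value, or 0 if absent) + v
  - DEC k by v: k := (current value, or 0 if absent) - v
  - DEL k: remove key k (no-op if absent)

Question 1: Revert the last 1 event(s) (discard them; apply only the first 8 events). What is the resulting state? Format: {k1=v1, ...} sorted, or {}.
Keep first 8 events (discard last 1):
  after event 1 (t=3: DEL count): {}
  after event 2 (t=8: INC count by 4): {count=4}
  after event 3 (t=14: INC count by 9): {count=13}
  after event 4 (t=17: SET max = -19): {count=13, max=-19}
  after event 5 (t=25: DEC count by 13): {count=0, max=-19}
  after event 6 (t=31: SET max = 24): {count=0, max=24}
  after event 7 (t=34: DEC max by 6): {count=0, max=18}
  after event 8 (t=42: INC count by 15): {count=15, max=18}

Answer: {count=15, max=18}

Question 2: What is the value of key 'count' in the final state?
Answer: 15

Derivation:
Track key 'count' through all 9 events:
  event 1 (t=3: DEL count): count (absent) -> (absent)
  event 2 (t=8: INC count by 4): count (absent) -> 4
  event 3 (t=14: INC count by 9): count 4 -> 13
  event 4 (t=17: SET max = -19): count unchanged
  event 5 (t=25: DEC count by 13): count 13 -> 0
  event 6 (t=31: SET max = 24): count unchanged
  event 7 (t=34: DEC max by 6): count unchanged
  event 8 (t=42: INC count by 15): count 0 -> 15
  event 9 (t=47: SET max = -11): count unchanged
Final: count = 15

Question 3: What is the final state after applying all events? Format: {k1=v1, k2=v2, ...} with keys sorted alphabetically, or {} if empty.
  after event 1 (t=3: DEL count): {}
  after event 2 (t=8: INC count by 4): {count=4}
  after event 3 (t=14: INC count by 9): {count=13}
  after event 4 (t=17: SET max = -19): {count=13, max=-19}
  after event 5 (t=25: DEC count by 13): {count=0, max=-19}
  after event 6 (t=31: SET max = 24): {count=0, max=24}
  after event 7 (t=34: DEC max by 6): {count=0, max=18}
  after event 8 (t=42: INC count by 15): {count=15, max=18}
  after event 9 (t=47: SET max = -11): {count=15, max=-11}

Answer: {count=15, max=-11}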